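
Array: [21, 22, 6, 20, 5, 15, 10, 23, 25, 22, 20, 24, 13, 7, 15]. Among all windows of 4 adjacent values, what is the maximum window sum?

91

Each size-4 window and its sum:
21 22 6 20 → sum 69
22 6 20 5 → sum 53
6 20 5 15 → sum 46
20 5 15 10 → sum 50
5 15 10 23 → sum 53
15 10 23 25 → sum 73
10 23 25 22 → sum 80
23 25 22 20 → sum 90
25 22 20 24 → sum 91
22 20 24 13 → sum 79
20 24 13 7 → sum 64
24 13 7 15 → sum 59
Maximum of these is 91.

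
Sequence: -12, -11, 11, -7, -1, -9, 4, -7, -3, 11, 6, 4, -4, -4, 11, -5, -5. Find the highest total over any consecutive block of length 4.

Each size-4 window and its sum:
-12 -11 11 -7 → sum -19
-11 11 -7 -1 → sum -8
11 -7 -1 -9 → sum -6
-7 -1 -9 4 → sum -13
-1 -9 4 -7 → sum -13
-9 4 -7 -3 → sum -15
4 -7 -3 11 → sum 5
-7 -3 11 6 → sum 7
-3 11 6 4 → sum 18
11 6 4 -4 → sum 17
6 4 -4 -4 → sum 2
4 -4 -4 11 → sum 7
-4 -4 11 -5 → sum -2
-4 11 -5 -5 → sum -3
Highest of these is 18.

18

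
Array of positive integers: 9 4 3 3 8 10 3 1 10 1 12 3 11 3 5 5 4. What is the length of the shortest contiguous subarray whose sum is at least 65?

Extend right; whenever the sum reaches 65, record the length and shrink from the left:
add 9: running sum 9 < 65
add 4: running sum 13 < 65
add 3: running sum 16 < 65
add 3: running sum 19 < 65
add 8: running sum 27 < 65
add 10: running sum 37 < 65
add 3: running sum 40 < 65
add 1: running sum 41 < 65
add 10: running sum 51 < 65
add 1: running sum 52 < 65
add 12: running sum 64 < 65
end 11: [9, 4, 3, 3, 8, 10, 3, 1, 10, 1, 12, 3] sum 67, len 12
end 12: [3, 3, 8, 10, 3, 1, 10, 1, 12, 3, 11] sum 65, len 11
end 13: [3, 8, 10, 3, 1, 10, 1, 12, 3, 11, 3] sum 65, len 11
end 14: [8, 10, 3, 1, 10, 1, 12, 3, 11, 3, 5] sum 67, len 11
end 15: [8, 10, 3, 1, 10, 1, 12, 3, 11, 3, 5, 5] sum 72, len 12
end 16: [10, 3, 1, 10, 1, 12, 3, 11, 3, 5, 5, 4] sum 68, len 12
Shortest qualifying length: 11.

11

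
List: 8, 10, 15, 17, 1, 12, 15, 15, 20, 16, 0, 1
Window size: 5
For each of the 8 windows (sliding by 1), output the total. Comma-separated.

51, 55, 60, 60, 63, 78, 66, 52

Sliding a size-5 window across the 12 values:
(8, 10, 15, 17, 1) → sum 51
(10, 15, 17, 1, 12) → sum 55
(15, 17, 1, 12, 15) → sum 60
(17, 1, 12, 15, 15) → sum 60
(1, 12, 15, 15, 20) → sum 63
(12, 15, 15, 20, 16) → sum 78
(15, 15, 20, 16, 0) → sum 66
(15, 20, 16, 0, 1) → sum 52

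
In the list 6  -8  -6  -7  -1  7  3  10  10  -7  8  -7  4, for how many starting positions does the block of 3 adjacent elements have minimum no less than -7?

9

6 -8 -6 → min -8
-8 -6 -7 → min -8
-6 -7 -1 → min -7  ≥ -7 ✓
-7 -1 7 → min -7  ≥ -7 ✓
-1 7 3 → min -1  ≥ -7 ✓
7 3 10 → min 3  ≥ -7 ✓
3 10 10 → min 3  ≥ -7 ✓
10 10 -7 → min -7  ≥ -7 ✓
10 -7 8 → min -7  ≥ -7 ✓
-7 8 -7 → min -7  ≥ -7 ✓
8 -7 4 → min -7  ≥ -7 ✓
9 windows satisfy the condition.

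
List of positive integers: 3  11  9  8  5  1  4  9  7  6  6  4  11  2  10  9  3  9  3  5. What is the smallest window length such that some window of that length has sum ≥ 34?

add 3: running sum 3 < 34
add 11: running sum 14 < 34
add 9: running sum 23 < 34
add 8: running sum 31 < 34
add 5: shortest ending here [3, 11, 9, 8, 5] sum 36, len 5
add 1: shortest ending here [11, 9, 8, 5, 1] sum 34, len 5
add 4: shortest ending here [11, 9, 8, 5, 1, 4] sum 38, len 6
add 9: shortest ending here [9, 8, 5, 1, 4, 9] sum 36, len 6
add 7: shortest ending here [8, 5, 1, 4, 9, 7] sum 34, len 6
add 6: shortest ending here [8, 5, 1, 4, 9, 7, 6] sum 40, len 7
add 6: shortest ending here [5, 1, 4, 9, 7, 6, 6] sum 38, len 7
add 4: shortest ending here [4, 9, 7, 6, 6, 4] sum 36, len 6
add 11: shortest ending here [7, 6, 6, 4, 11] sum 34, len 5
add 2: shortest ending here [7, 6, 6, 4, 11, 2] sum 36, len 6
add 10: shortest ending here [6, 6, 4, 11, 2, 10] sum 39, len 6
add 9: shortest ending here [4, 11, 2, 10, 9] sum 36, len 5
add 3: shortest ending here [11, 2, 10, 9, 3] sum 35, len 5
add 9: shortest ending here [11, 2, 10, 9, 3, 9] sum 44, len 6
add 3: shortest ending here [10, 9, 3, 9, 3] sum 34, len 5
add 5: shortest ending here [10, 9, 3, 9, 3, 5] sum 39, len 6
Shortest qualifying length: 5.

5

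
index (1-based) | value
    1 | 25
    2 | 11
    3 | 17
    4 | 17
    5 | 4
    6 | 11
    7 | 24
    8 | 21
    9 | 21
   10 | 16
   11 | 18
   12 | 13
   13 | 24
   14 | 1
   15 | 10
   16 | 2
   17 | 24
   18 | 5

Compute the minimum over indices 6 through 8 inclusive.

Elements at indices 6..8: 11, 24, 21
min(11, 24, 21) = 11

11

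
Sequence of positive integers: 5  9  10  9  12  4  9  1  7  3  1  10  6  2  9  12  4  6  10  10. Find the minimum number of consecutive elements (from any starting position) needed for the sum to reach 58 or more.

Extend right; whenever the sum reaches 58, record the length and shrink from the left:
add 5: running sum 5 < 58
add 9: running sum 14 < 58
add 10: running sum 24 < 58
add 9: running sum 33 < 58
add 12: running sum 45 < 58
add 4: running sum 49 < 58
add 9: shortest ending here [5, 9, 10, 9, 12, 4, 9] sum 58, len 7
add 1: shortest ending here [5, 9, 10, 9, 12, 4, 9, 1] sum 59, len 8
add 7: shortest ending here [9, 10, 9, 12, 4, 9, 1, 7] sum 61, len 8
add 3: shortest ending here [9, 10, 9, 12, 4, 9, 1, 7, 3] sum 64, len 9
add 1: shortest ending here [9, 10, 9, 12, 4, 9, 1, 7, 3, 1] sum 65, len 10
add 10: shortest ending here [10, 9, 12, 4, 9, 1, 7, 3, 1, 10] sum 66, len 10
add 6: shortest ending here [9, 12, 4, 9, 1, 7, 3, 1, 10, 6] sum 62, len 10
add 2: shortest ending here [9, 12, 4, 9, 1, 7, 3, 1, 10, 6, 2] sum 64, len 11
add 9: shortest ending here [12, 4, 9, 1, 7, 3, 1, 10, 6, 2, 9] sum 64, len 11
add 12: shortest ending here [9, 1, 7, 3, 1, 10, 6, 2, 9, 12] sum 60, len 10
add 4: shortest ending here [9, 1, 7, 3, 1, 10, 6, 2, 9, 12, 4] sum 64, len 11
add 6: shortest ending here [7, 3, 1, 10, 6, 2, 9, 12, 4, 6] sum 60, len 10
add 10: shortest ending here [10, 6, 2, 9, 12, 4, 6, 10] sum 59, len 8
add 10: shortest ending here [6, 2, 9, 12, 4, 6, 10, 10] sum 59, len 8
Shortest qualifying length: 7.

7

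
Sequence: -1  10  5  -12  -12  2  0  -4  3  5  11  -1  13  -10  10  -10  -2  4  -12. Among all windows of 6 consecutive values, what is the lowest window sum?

-23

-1 10 5 -12 -12 2 → sum -8
10 5 -12 -12 2 0 → sum -7
5 -12 -12 2 0 -4 → sum -21
-12 -12 2 0 -4 3 → sum -23
-12 2 0 -4 3 5 → sum -6
2 0 -4 3 5 11 → sum 17
0 -4 3 5 11 -1 → sum 14
-4 3 5 11 -1 13 → sum 27
3 5 11 -1 13 -10 → sum 21
5 11 -1 13 -10 10 → sum 28
11 -1 13 -10 10 -10 → sum 13
-1 13 -10 10 -10 -2 → sum 0
13 -10 10 -10 -2 4 → sum 5
-10 10 -10 -2 4 -12 → sum -20
Lowest of these is -23.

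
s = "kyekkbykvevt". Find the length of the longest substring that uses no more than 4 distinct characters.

8

Extend right; when distinct count exceeds 4, shrink from the left:
add k: window [k] (1 distinct), len 1
add y: window [k, y] (2 distinct), len 2
add e: window [k, y, e] (3 distinct), len 3
add k: window [k, y, e, k] (3 distinct), len 4
add k: window [k, y, e, k, k] (3 distinct), len 5
add b: window [k, y, e, k, k, b] (4 distinct), len 6
add y: window [k, y, e, k, k, b, y] (4 distinct), len 7
add k: window [k, y, e, k, k, b, y, k] (4 distinct), len 8
add v: window [k, k, b, y, k, v] (4 distinct), len 6
add e: window [y, k, v, e] (4 distinct), len 4
add v: window [y, k, v, e, v] (4 distinct), len 5
add t: window [k, v, e, v, t] (4 distinct), len 5
Longest length with ≤4 distinct: 8.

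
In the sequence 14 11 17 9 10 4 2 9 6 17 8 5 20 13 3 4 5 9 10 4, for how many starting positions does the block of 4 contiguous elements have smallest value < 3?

4

(14, 11, 17, 9) → min 9
(11, 17, 9, 10) → min 9
(17, 9, 10, 4) → min 4
(9, 10, 4, 2) → min 2  < 3 ✓
(10, 4, 2, 9) → min 2  < 3 ✓
(4, 2, 9, 6) → min 2  < 3 ✓
(2, 9, 6, 17) → min 2  < 3 ✓
(9, 6, 17, 8) → min 6
(6, 17, 8, 5) → min 5
(17, 8, 5, 20) → min 5
(8, 5, 20, 13) → min 5
(5, 20, 13, 3) → min 3
(20, 13, 3, 4) → min 3
(13, 3, 4, 5) → min 3
(3, 4, 5, 9) → min 3
(4, 5, 9, 10) → min 4
(5, 9, 10, 4) → min 4
4 windows satisfy the condition.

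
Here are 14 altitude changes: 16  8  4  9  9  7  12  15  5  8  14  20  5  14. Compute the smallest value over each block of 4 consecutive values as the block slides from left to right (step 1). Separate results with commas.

(16, 8, 4, 9) → min 4
(8, 4, 9, 9) → min 4
(4, 9, 9, 7) → min 4
(9, 9, 7, 12) → min 7
(9, 7, 12, 15) → min 7
(7, 12, 15, 5) → min 5
(12, 15, 5, 8) → min 5
(15, 5, 8, 14) → min 5
(5, 8, 14, 20) → min 5
(8, 14, 20, 5) → min 5
(14, 20, 5, 14) → min 5

4, 4, 4, 7, 7, 5, 5, 5, 5, 5, 5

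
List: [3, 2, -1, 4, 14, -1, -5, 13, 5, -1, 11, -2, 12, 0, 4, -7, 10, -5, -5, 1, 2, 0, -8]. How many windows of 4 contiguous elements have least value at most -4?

12

(3, 2, -1, 4) → min -1
(2, -1, 4, 14) → min -1
(-1, 4, 14, -1) → min -1
(4, 14, -1, -5) → min -5  ≤ -4 ✓
(14, -1, -5, 13) → min -5  ≤ -4 ✓
(-1, -5, 13, 5) → min -5  ≤ -4 ✓
(-5, 13, 5, -1) → min -5  ≤ -4 ✓
(13, 5, -1, 11) → min -1
(5, -1, 11, -2) → min -2
(-1, 11, -2, 12) → min -2
(11, -2, 12, 0) → min -2
(-2, 12, 0, 4) → min -2
(12, 0, 4, -7) → min -7  ≤ -4 ✓
(0, 4, -7, 10) → min -7  ≤ -4 ✓
(4, -7, 10, -5) → min -7  ≤ -4 ✓
(-7, 10, -5, -5) → min -7  ≤ -4 ✓
(10, -5, -5, 1) → min -5  ≤ -4 ✓
(-5, -5, 1, 2) → min -5  ≤ -4 ✓
(-5, 1, 2, 0) → min -5  ≤ -4 ✓
(1, 2, 0, -8) → min -8  ≤ -4 ✓
12 windows satisfy the condition.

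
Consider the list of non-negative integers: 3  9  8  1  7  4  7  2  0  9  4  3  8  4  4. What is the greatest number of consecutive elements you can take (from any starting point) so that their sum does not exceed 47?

10

add 3: [3] sum 3, len 1
add 9: [3, 9] sum 12, len 2
add 8: [3, 9, 8] sum 20, len 3
add 1: [3, 9, 8, 1] sum 21, len 4
add 7: [3, 9, 8, 1, 7] sum 28, len 5
add 4: [3, 9, 8, 1, 7, 4] sum 32, len 6
add 7: [3, 9, 8, 1, 7, 4, 7] sum 39, len 7
add 2: [3, 9, 8, 1, 7, 4, 7, 2] sum 41, len 8
add 0: [3, 9, 8, 1, 7, 4, 7, 2, 0] sum 41, len 9
add 9: [9, 8, 1, 7, 4, 7, 2, 0, 9] sum 47, len 9
add 4: [8, 1, 7, 4, 7, 2, 0, 9, 4] sum 42, len 9
add 3: [8, 1, 7, 4, 7, 2, 0, 9, 4, 3] sum 45, len 10
add 8: [1, 7, 4, 7, 2, 0, 9, 4, 3, 8] sum 45, len 10
add 4: [4, 7, 2, 0, 9, 4, 3, 8, 4] sum 41, len 9
add 4: [4, 7, 2, 0, 9, 4, 3, 8, 4, 4] sum 45, len 10
Longest length seen: 10.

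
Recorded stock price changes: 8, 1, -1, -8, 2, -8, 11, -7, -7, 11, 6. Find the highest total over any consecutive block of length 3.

(8, 1, -1) → sum 8
(1, -1, -8) → sum -8
(-1, -8, 2) → sum -7
(-8, 2, -8) → sum -14
(2, -8, 11) → sum 5
(-8, 11, -7) → sum -4
(11, -7, -7) → sum -3
(-7, -7, 11) → sum -3
(-7, 11, 6) → sum 10
Highest of these is 10.

10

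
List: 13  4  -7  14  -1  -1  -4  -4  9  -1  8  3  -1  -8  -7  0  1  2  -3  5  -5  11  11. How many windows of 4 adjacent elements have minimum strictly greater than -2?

(13, 4, -7, 14) → min -7
(4, -7, 14, -1) → min -7
(-7, 14, -1, -1) → min -7
(14, -1, -1, -4) → min -4
(-1, -1, -4, -4) → min -4
(-1, -4, -4, 9) → min -4
(-4, -4, 9, -1) → min -4
(-4, 9, -1, 8) → min -4
(9, -1, 8, 3) → min -1  > -2 ✓
(-1, 8, 3, -1) → min -1  > -2 ✓
(8, 3, -1, -8) → min -8
(3, -1, -8, -7) → min -8
(-1, -8, -7, 0) → min -8
(-8, -7, 0, 1) → min -8
(-7, 0, 1, 2) → min -7
(0, 1, 2, -3) → min -3
(1, 2, -3, 5) → min -3
(2, -3, 5, -5) → min -5
(-3, 5, -5, 11) → min -5
(5, -5, 11, 11) → min -5
2 windows satisfy the condition.

2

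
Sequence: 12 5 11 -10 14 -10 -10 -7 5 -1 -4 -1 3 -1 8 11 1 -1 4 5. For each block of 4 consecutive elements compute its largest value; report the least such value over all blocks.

3

[12, 5, 11, -10] → max 12
[5, 11, -10, 14] → max 14
[11, -10, 14, -10] → max 14
[-10, 14, -10, -10] → max 14
[14, -10, -10, -7] → max 14
[-10, -10, -7, 5] → max 5
[-10, -7, 5, -1] → max 5
[-7, 5, -1, -4] → max 5
[5, -1, -4, -1] → max 5
[-1, -4, -1, 3] → max 3
[-4, -1, 3, -1] → max 3
[-1, 3, -1, 8] → max 8
[3, -1, 8, 11] → max 11
[-1, 8, 11, 1] → max 11
[8, 11, 1, -1] → max 11
[11, 1, -1, 4] → max 11
[1, -1, 4, 5] → max 5
Least of these is 3.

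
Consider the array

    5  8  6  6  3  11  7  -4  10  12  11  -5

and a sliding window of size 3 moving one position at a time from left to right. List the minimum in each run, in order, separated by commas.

Sliding a size-3 window across the 12 values:
[5, 8, 6] → min 5
[8, 6, 6] → min 6
[6, 6, 3] → min 3
[6, 3, 11] → min 3
[3, 11, 7] → min 3
[11, 7, -4] → min -4
[7, -4, 10] → min -4
[-4, 10, 12] → min -4
[10, 12, 11] → min 10
[12, 11, -5] → min -5

5, 6, 3, 3, 3, -4, -4, -4, 10, -5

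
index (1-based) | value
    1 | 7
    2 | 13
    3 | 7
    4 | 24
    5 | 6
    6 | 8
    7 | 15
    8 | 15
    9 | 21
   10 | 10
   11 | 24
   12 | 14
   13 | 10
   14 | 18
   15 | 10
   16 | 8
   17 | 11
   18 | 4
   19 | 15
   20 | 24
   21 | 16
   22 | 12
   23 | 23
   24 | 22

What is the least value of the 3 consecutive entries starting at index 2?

Elements at indices 2..4: 13, 7, 24
min(13, 7, 24) = 7

7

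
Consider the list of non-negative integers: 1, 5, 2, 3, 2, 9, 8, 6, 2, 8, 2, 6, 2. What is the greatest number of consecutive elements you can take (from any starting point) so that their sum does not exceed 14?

[1] sum 1 len 1
[1, 5] sum 6 len 2
[1, 5, 2] sum 8 len 3
[1, 5, 2, 3] sum 11 len 4
[1, 5, 2, 3, 2] sum 13 len 5
[3, 2, 9] sum 14 len 3
[8] sum 8 len 1
[8, 6] sum 14 len 2
[6, 2] sum 8 len 2
[2, 8] sum 10 len 2
[2, 8, 2] sum 12 len 3
[2, 6] sum 8 len 2
[2, 6, 2] sum 10 len 3
Longest length seen: 5.

5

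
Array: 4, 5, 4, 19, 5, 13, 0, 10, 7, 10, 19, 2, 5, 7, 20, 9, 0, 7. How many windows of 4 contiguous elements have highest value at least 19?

12

4 5 4 19 → max 19  ≥ 19 ✓
5 4 19 5 → max 19  ≥ 19 ✓
4 19 5 13 → max 19  ≥ 19 ✓
19 5 13 0 → max 19  ≥ 19 ✓
5 13 0 10 → max 13
13 0 10 7 → max 13
0 10 7 10 → max 10
10 7 10 19 → max 19  ≥ 19 ✓
7 10 19 2 → max 19  ≥ 19 ✓
10 19 2 5 → max 19  ≥ 19 ✓
19 2 5 7 → max 19  ≥ 19 ✓
2 5 7 20 → max 20  ≥ 19 ✓
5 7 20 9 → max 20  ≥ 19 ✓
7 20 9 0 → max 20  ≥ 19 ✓
20 9 0 7 → max 20  ≥ 19 ✓
12 windows satisfy the condition.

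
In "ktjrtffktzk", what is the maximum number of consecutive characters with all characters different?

4

[k] len 1
[k, t] len 2
[k, t, j] len 3
[k, t, j, r] len 4
[j, r, t] len 3
[j, r, t, f] len 4
[f] len 1
[f, k] len 2
[f, k, t] len 3
[f, k, t, z] len 4
[t, z, k] len 3
Longest all-distinct length: 4.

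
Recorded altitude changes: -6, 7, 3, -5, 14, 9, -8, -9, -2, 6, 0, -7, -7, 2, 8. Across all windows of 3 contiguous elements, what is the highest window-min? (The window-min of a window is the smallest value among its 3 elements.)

-2

Window mins for each of the 13 positions:
[-6, 7, 3] → min -6
[7, 3, -5] → min -5
[3, -5, 14] → min -5
[-5, 14, 9] → min -5
[14, 9, -8] → min -8
[9, -8, -9] → min -9
[-8, -9, -2] → min -9
[-9, -2, 6] → min -9
[-2, 6, 0] → min -2
[6, 0, -7] → min -7
[0, -7, -7] → min -7
[-7, -7, 2] → min -7
[-7, 2, 8] → min -7
Highest of these is -2.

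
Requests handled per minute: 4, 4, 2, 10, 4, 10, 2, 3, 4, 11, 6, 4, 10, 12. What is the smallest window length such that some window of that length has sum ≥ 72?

add 4: running sum 4 < 72
add 4: running sum 8 < 72
add 2: running sum 10 < 72
add 10: running sum 20 < 72
add 4: running sum 24 < 72
add 10: running sum 34 < 72
add 2: running sum 36 < 72
add 3: running sum 39 < 72
add 4: running sum 43 < 72
add 11: running sum 54 < 72
add 6: running sum 60 < 72
add 4: running sum 64 < 72
add 10: shortest ending here [4, 4, 2, 10, 4, 10, 2, 3, 4, 11, 6, 4, 10] sum 74, len 13
add 12: shortest ending here [10, 4, 10, 2, 3, 4, 11, 6, 4, 10, 12] sum 76, len 11
Shortest qualifying length: 11.

11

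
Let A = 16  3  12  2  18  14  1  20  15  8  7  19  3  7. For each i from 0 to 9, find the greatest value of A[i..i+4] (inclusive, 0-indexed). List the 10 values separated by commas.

18, 18, 18, 20, 20, 20, 20, 20, 19, 19

[16, 3, 12, 2, 18] → max 18
[3, 12, 2, 18, 14] → max 18
[12, 2, 18, 14, 1] → max 18
[2, 18, 14, 1, 20] → max 20
[18, 14, 1, 20, 15] → max 20
[14, 1, 20, 15, 8] → max 20
[1, 20, 15, 8, 7] → max 20
[20, 15, 8, 7, 19] → max 20
[15, 8, 7, 19, 3] → max 19
[8, 7, 19, 3, 7] → max 19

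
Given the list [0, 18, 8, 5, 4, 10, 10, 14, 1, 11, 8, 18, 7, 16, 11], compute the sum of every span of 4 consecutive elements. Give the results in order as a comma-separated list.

31, 35, 27, 29, 38, 35, 36, 34, 38, 44, 49, 52

0 18 8 5 → sum 31
18 8 5 4 → sum 35
8 5 4 10 → sum 27
5 4 10 10 → sum 29
4 10 10 14 → sum 38
10 10 14 1 → sum 35
10 14 1 11 → sum 36
14 1 11 8 → sum 34
1 11 8 18 → sum 38
11 8 18 7 → sum 44
8 18 7 16 → sum 49
18 7 16 11 → sum 52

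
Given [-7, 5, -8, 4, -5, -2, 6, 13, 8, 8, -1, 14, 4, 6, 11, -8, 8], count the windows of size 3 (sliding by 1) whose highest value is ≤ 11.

[-7, 5, -8] → max 5  ≤ 11 ✓
[5, -8, 4] → max 5  ≤ 11 ✓
[-8, 4, -5] → max 4  ≤ 11 ✓
[4, -5, -2] → max 4  ≤ 11 ✓
[-5, -2, 6] → max 6  ≤ 11 ✓
[-2, 6, 13] → max 13
[6, 13, 8] → max 13
[13, 8, 8] → max 13
[8, 8, -1] → max 8  ≤ 11 ✓
[8, -1, 14] → max 14
[-1, 14, 4] → max 14
[14, 4, 6] → max 14
[4, 6, 11] → max 11  ≤ 11 ✓
[6, 11, -8] → max 11  ≤ 11 ✓
[11, -8, 8] → max 11  ≤ 11 ✓
9 windows satisfy the condition.

9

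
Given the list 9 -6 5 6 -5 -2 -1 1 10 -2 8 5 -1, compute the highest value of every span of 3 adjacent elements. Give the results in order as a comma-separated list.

9, 6, 6, 6, -1, 1, 10, 10, 10, 8, 8

(9, -6, 5) → max 9
(-6, 5, 6) → max 6
(5, 6, -5) → max 6
(6, -5, -2) → max 6
(-5, -2, -1) → max -1
(-2, -1, 1) → max 1
(-1, 1, 10) → max 10
(1, 10, -2) → max 10
(10, -2, 8) → max 10
(-2, 8, 5) → max 8
(8, 5, -1) → max 8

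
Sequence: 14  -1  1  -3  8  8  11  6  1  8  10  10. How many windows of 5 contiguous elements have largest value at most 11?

7

(14, -1, 1, -3, 8) → max 14
(-1, 1, -3, 8, 8) → max 8  ≤ 11 ✓
(1, -3, 8, 8, 11) → max 11  ≤ 11 ✓
(-3, 8, 8, 11, 6) → max 11  ≤ 11 ✓
(8, 8, 11, 6, 1) → max 11  ≤ 11 ✓
(8, 11, 6, 1, 8) → max 11  ≤ 11 ✓
(11, 6, 1, 8, 10) → max 11  ≤ 11 ✓
(6, 1, 8, 10, 10) → max 10  ≤ 11 ✓
7 windows satisfy the condition.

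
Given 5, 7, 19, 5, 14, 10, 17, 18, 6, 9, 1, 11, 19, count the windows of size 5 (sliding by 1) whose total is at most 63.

6

5 7 19 5 14 → sum 50  ≤ 63 ✓
7 19 5 14 10 → sum 55  ≤ 63 ✓
19 5 14 10 17 → sum 65
5 14 10 17 18 → sum 64
14 10 17 18 6 → sum 65
10 17 18 6 9 → sum 60  ≤ 63 ✓
17 18 6 9 1 → sum 51  ≤ 63 ✓
18 6 9 1 11 → sum 45  ≤ 63 ✓
6 9 1 11 19 → sum 46  ≤ 63 ✓
6 windows satisfy the condition.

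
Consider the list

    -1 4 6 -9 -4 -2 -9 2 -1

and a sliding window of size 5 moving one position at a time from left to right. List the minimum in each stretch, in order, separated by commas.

Sliding a size-5 window across the 9 values:
-1 4 6 -9 -4 → min -9
4 6 -9 -4 -2 → min -9
6 -9 -4 -2 -9 → min -9
-9 -4 -2 -9 2 → min -9
-4 -2 -9 2 -1 → min -9

-9, -9, -9, -9, -9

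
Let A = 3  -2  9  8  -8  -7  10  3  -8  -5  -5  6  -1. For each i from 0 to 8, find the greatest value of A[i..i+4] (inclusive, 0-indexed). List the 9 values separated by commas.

Sliding a size-5 window across the 13 values:
(3, -2, 9, 8, -8) → max 9
(-2, 9, 8, -8, -7) → max 9
(9, 8, -8, -7, 10) → max 10
(8, -8, -7, 10, 3) → max 10
(-8, -7, 10, 3, -8) → max 10
(-7, 10, 3, -8, -5) → max 10
(10, 3, -8, -5, -5) → max 10
(3, -8, -5, -5, 6) → max 6
(-8, -5, -5, 6, -1) → max 6

9, 9, 10, 10, 10, 10, 10, 6, 6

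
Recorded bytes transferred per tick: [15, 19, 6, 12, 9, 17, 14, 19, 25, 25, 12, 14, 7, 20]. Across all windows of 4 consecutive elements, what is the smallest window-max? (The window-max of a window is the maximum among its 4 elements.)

17

Window maxs for each of the 11 positions:
[15, 19, 6, 12] → max 19
[19, 6, 12, 9] → max 19
[6, 12, 9, 17] → max 17
[12, 9, 17, 14] → max 17
[9, 17, 14, 19] → max 19
[17, 14, 19, 25] → max 25
[14, 19, 25, 25] → max 25
[19, 25, 25, 12] → max 25
[25, 25, 12, 14] → max 25
[25, 12, 14, 7] → max 25
[12, 14, 7, 20] → max 20
Smallest of these is 17.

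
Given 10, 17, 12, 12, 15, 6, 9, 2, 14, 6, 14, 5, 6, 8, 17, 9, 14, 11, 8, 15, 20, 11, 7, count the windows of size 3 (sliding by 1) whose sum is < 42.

[10, 17, 12] → sum 39  < 42 ✓
[17, 12, 12] → sum 41  < 42 ✓
[12, 12, 15] → sum 39  < 42 ✓
[12, 15, 6] → sum 33  < 42 ✓
[15, 6, 9] → sum 30  < 42 ✓
[6, 9, 2] → sum 17  < 42 ✓
[9, 2, 14] → sum 25  < 42 ✓
[2, 14, 6] → sum 22  < 42 ✓
[14, 6, 14] → sum 34  < 42 ✓
[6, 14, 5] → sum 25  < 42 ✓
[14, 5, 6] → sum 25  < 42 ✓
[5, 6, 8] → sum 19  < 42 ✓
[6, 8, 17] → sum 31  < 42 ✓
[8, 17, 9] → sum 34  < 42 ✓
[17, 9, 14] → sum 40  < 42 ✓
[9, 14, 11] → sum 34  < 42 ✓
[14, 11, 8] → sum 33  < 42 ✓
[11, 8, 15] → sum 34  < 42 ✓
[8, 15, 20] → sum 43
[15, 20, 11] → sum 46
[20, 11, 7] → sum 38  < 42 ✓
19 windows satisfy the condition.

19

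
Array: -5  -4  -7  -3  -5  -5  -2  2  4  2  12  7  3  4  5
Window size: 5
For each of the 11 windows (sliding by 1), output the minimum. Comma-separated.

[-5, -4, -7, -3, -5] → min -7
[-4, -7, -3, -5, -5] → min -7
[-7, -3, -5, -5, -2] → min -7
[-3, -5, -5, -2, 2] → min -5
[-5, -5, -2, 2, 4] → min -5
[-5, -2, 2, 4, 2] → min -5
[-2, 2, 4, 2, 12] → min -2
[2, 4, 2, 12, 7] → min 2
[4, 2, 12, 7, 3] → min 2
[2, 12, 7, 3, 4] → min 2
[12, 7, 3, 4, 5] → min 3

-7, -7, -7, -5, -5, -5, -2, 2, 2, 2, 3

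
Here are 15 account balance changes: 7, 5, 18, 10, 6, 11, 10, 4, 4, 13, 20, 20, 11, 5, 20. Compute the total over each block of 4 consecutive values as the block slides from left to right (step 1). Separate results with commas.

40, 39, 45, 37, 31, 29, 31, 41, 57, 64, 56, 56

Sliding a size-4 window across the 15 values:
[7, 5, 18, 10] → sum 40
[5, 18, 10, 6] → sum 39
[18, 10, 6, 11] → sum 45
[10, 6, 11, 10] → sum 37
[6, 11, 10, 4] → sum 31
[11, 10, 4, 4] → sum 29
[10, 4, 4, 13] → sum 31
[4, 4, 13, 20] → sum 41
[4, 13, 20, 20] → sum 57
[13, 20, 20, 11] → sum 64
[20, 20, 11, 5] → sum 56
[20, 11, 5, 20] → sum 56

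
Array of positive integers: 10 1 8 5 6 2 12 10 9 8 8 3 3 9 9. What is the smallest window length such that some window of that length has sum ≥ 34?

4

Extend right; whenever the sum reaches 34, record the length and shrink from the left:
add 10: running sum 10 < 34
add 1: running sum 11 < 34
add 8: running sum 19 < 34
add 5: running sum 24 < 34
add 6: running sum 30 < 34
add 2: running sum 32 < 34
end 6: [1, 8, 5, 6, 2, 12] sum 34, len 6
end 7: [5, 6, 2, 12, 10] sum 35, len 5
end 8: [6, 2, 12, 10, 9] sum 39, len 5
end 9: [12, 10, 9, 8] sum 39, len 4
end 10: [10, 9, 8, 8] sum 35, len 4
end 11: [10, 9, 8, 8, 3] sum 38, len 5
end 12: [10, 9, 8, 8, 3, 3] sum 41, len 6
end 13: [9, 8, 8, 3, 3, 9] sum 40, len 6
end 14: [8, 8, 3, 3, 9, 9] sum 40, len 6
Shortest qualifying length: 4.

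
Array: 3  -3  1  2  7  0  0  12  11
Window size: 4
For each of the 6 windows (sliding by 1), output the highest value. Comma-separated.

[3, -3, 1, 2] → max 3
[-3, 1, 2, 7] → max 7
[1, 2, 7, 0] → max 7
[2, 7, 0, 0] → max 7
[7, 0, 0, 12] → max 12
[0, 0, 12, 11] → max 12

3, 7, 7, 7, 12, 12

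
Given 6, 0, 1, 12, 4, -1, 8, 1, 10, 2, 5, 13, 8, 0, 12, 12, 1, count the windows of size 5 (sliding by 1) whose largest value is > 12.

[6, 0, 1, 12, 4] → max 12
[0, 1, 12, 4, -1] → max 12
[1, 12, 4, -1, 8] → max 12
[12, 4, -1, 8, 1] → max 12
[4, -1, 8, 1, 10] → max 10
[-1, 8, 1, 10, 2] → max 10
[8, 1, 10, 2, 5] → max 10
[1, 10, 2, 5, 13] → max 13  > 12 ✓
[10, 2, 5, 13, 8] → max 13  > 12 ✓
[2, 5, 13, 8, 0] → max 13  > 12 ✓
[5, 13, 8, 0, 12] → max 13  > 12 ✓
[13, 8, 0, 12, 12] → max 13  > 12 ✓
[8, 0, 12, 12, 1] → max 12
5 windows satisfy the condition.

5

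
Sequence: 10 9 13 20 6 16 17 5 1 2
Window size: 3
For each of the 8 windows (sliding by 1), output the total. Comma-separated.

32, 42, 39, 42, 39, 38, 23, 8

Sliding a size-3 window across the 10 values:
[10, 9, 13] → sum 32
[9, 13, 20] → sum 42
[13, 20, 6] → sum 39
[20, 6, 16] → sum 42
[6, 16, 17] → sum 39
[16, 17, 5] → sum 38
[17, 5, 1] → sum 23
[5, 1, 2] → sum 8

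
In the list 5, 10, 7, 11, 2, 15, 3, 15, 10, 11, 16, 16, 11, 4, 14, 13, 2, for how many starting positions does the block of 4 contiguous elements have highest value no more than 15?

[5, 10, 7, 11] → max 11  ≤ 15 ✓
[10, 7, 11, 2] → max 11  ≤ 15 ✓
[7, 11, 2, 15] → max 15  ≤ 15 ✓
[11, 2, 15, 3] → max 15  ≤ 15 ✓
[2, 15, 3, 15] → max 15  ≤ 15 ✓
[15, 3, 15, 10] → max 15  ≤ 15 ✓
[3, 15, 10, 11] → max 15  ≤ 15 ✓
[15, 10, 11, 16] → max 16
[10, 11, 16, 16] → max 16
[11, 16, 16, 11] → max 16
[16, 16, 11, 4] → max 16
[16, 11, 4, 14] → max 16
[11, 4, 14, 13] → max 14  ≤ 15 ✓
[4, 14, 13, 2] → max 14  ≤ 15 ✓
9 windows satisfy the condition.

9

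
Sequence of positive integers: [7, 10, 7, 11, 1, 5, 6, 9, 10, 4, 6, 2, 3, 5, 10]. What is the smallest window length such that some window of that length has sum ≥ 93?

15

add 7: running sum 7 < 93
add 10: running sum 17 < 93
add 7: running sum 24 < 93
add 11: running sum 35 < 93
add 1: running sum 36 < 93
add 5: running sum 41 < 93
add 6: running sum 47 < 93
add 9: running sum 56 < 93
add 10: running sum 66 < 93
add 4: running sum 70 < 93
add 6: running sum 76 < 93
add 2: running sum 78 < 93
add 3: running sum 81 < 93
add 5: running sum 86 < 93
end 14: [7, 10, 7, 11, 1, 5, 6, 9, 10, 4, 6, 2, 3, 5, 10] sum 96, len 15
Shortest qualifying length: 15.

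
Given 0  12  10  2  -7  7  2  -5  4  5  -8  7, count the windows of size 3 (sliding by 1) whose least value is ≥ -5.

(0, 12, 10) → min 0  ≥ -5 ✓
(12, 10, 2) → min 2  ≥ -5 ✓
(10, 2, -7) → min -7
(2, -7, 7) → min -7
(-7, 7, 2) → min -7
(7, 2, -5) → min -5  ≥ -5 ✓
(2, -5, 4) → min -5  ≥ -5 ✓
(-5, 4, 5) → min -5  ≥ -5 ✓
(4, 5, -8) → min -8
(5, -8, 7) → min -8
5 windows satisfy the condition.

5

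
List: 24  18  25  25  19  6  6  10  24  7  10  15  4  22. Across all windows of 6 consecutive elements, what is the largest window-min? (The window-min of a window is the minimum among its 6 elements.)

Window mins for each of the 9 positions:
[24, 18, 25, 25, 19, 6] → min 6
[18, 25, 25, 19, 6, 6] → min 6
[25, 25, 19, 6, 6, 10] → min 6
[25, 19, 6, 6, 10, 24] → min 6
[19, 6, 6, 10, 24, 7] → min 6
[6, 6, 10, 24, 7, 10] → min 6
[6, 10, 24, 7, 10, 15] → min 6
[10, 24, 7, 10, 15, 4] → min 4
[24, 7, 10, 15, 4, 22] → min 4
Largest of these is 6.

6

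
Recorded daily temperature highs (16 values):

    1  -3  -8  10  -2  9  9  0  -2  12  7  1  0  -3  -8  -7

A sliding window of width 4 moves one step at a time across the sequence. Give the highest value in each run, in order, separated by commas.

1 -3 -8 10 → max 10
-3 -8 10 -2 → max 10
-8 10 -2 9 → max 10
10 -2 9 9 → max 10
-2 9 9 0 → max 9
9 9 0 -2 → max 9
9 0 -2 12 → max 12
0 -2 12 7 → max 12
-2 12 7 1 → max 12
12 7 1 0 → max 12
7 1 0 -3 → max 7
1 0 -3 -8 → max 1
0 -3 -8 -7 → max 0

10, 10, 10, 10, 9, 9, 12, 12, 12, 12, 7, 1, 0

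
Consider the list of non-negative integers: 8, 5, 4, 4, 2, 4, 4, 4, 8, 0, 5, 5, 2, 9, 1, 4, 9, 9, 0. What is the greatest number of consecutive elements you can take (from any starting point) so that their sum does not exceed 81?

Extend to the right; shrink from the left whenever the sum exceeds 81:
→ 8: sum 8, len 1
→ 5: sum 13, len 2
→ 4: sum 17, len 3
→ 4: sum 21, len 4
→ 2: sum 23, len 5
→ 4: sum 27, len 6
→ 4: sum 31, len 7
→ 4: sum 35, len 8
→ 8: sum 43, len 9
→ 0: sum 43, len 10
→ 5: sum 48, len 11
→ 5: sum 53, len 12
→ 2: sum 55, len 13
→ 9: sum 64, len 14
→ 1: sum 65, len 15
→ 4: sum 69, len 16
→ 9: sum 78, len 17
→ 9 (dropped 8): sum 79, len 17
→ 0: sum 79, len 18
Longest length seen: 18.

18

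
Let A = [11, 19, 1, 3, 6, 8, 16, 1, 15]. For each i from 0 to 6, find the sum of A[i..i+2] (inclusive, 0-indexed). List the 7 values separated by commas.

31, 23, 10, 17, 30, 25, 32

[11, 19, 1] → sum 31
[19, 1, 3] → sum 23
[1, 3, 6] → sum 10
[3, 6, 8] → sum 17
[6, 8, 16] → sum 30
[8, 16, 1] → sum 25
[16, 1, 15] → sum 32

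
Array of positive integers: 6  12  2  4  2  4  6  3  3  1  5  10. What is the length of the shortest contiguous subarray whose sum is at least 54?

Extend right; whenever the sum reaches 54, record the length and shrink from the left:
add 6: running sum 6 < 54
add 12: running sum 18 < 54
add 2: running sum 20 < 54
add 4: running sum 24 < 54
add 2: running sum 26 < 54
add 4: running sum 30 < 54
add 6: running sum 36 < 54
add 3: running sum 39 < 54
add 3: running sum 42 < 54
add 1: running sum 43 < 54
add 5: running sum 48 < 54
add 10: shortest ending here [6, 12, 2, 4, 2, 4, 6, 3, 3, 1, 5, 10] sum 58, len 12
Shortest qualifying length: 12.

12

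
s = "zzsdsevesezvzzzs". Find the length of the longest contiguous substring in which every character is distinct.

4

[z] len 1
[z] len 1
[z, s] len 2
[z, s, d] len 3
[d, s] len 2
[d, s, e] len 3
[d, s, e, v] len 4
[v, e] len 2
[v, e, s] len 3
[s, e] len 2
[s, e, z] len 3
[s, e, z, v] len 4
[v, z] len 2
[z] len 1
[z] len 1
[z, s] len 2
Longest all-distinct length: 4.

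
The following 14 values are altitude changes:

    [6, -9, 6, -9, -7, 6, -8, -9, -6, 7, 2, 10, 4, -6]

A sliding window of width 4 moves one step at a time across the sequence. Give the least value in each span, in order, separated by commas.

-9, -9, -9, -9, -9, -9, -9, -9, -6, 2, -6

Sliding a size-4 window across the 14 values:
6 -9 6 -9 → min -9
-9 6 -9 -7 → min -9
6 -9 -7 6 → min -9
-9 -7 6 -8 → min -9
-7 6 -8 -9 → min -9
6 -8 -9 -6 → min -9
-8 -9 -6 7 → min -9
-9 -6 7 2 → min -9
-6 7 2 10 → min -6
7 2 10 4 → min 2
2 10 4 -6 → min -6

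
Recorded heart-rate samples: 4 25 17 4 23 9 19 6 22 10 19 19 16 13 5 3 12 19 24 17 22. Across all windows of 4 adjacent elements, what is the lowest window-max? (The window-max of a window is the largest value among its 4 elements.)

13

(4, 25, 17, 4) → max 25
(25, 17, 4, 23) → max 25
(17, 4, 23, 9) → max 23
(4, 23, 9, 19) → max 23
(23, 9, 19, 6) → max 23
(9, 19, 6, 22) → max 22
(19, 6, 22, 10) → max 22
(6, 22, 10, 19) → max 22
(22, 10, 19, 19) → max 22
(10, 19, 19, 16) → max 19
(19, 19, 16, 13) → max 19
(19, 16, 13, 5) → max 19
(16, 13, 5, 3) → max 16
(13, 5, 3, 12) → max 13
(5, 3, 12, 19) → max 19
(3, 12, 19, 24) → max 24
(12, 19, 24, 17) → max 24
(19, 24, 17, 22) → max 24
Lowest of these is 13.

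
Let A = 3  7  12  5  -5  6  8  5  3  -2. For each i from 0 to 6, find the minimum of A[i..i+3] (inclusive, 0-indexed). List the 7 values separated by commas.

3, -5, -5, -5, -5, 3, -2

3 7 12 5 → min 3
7 12 5 -5 → min -5
12 5 -5 6 → min -5
5 -5 6 8 → min -5
-5 6 8 5 → min -5
6 8 5 3 → min 3
8 5 3 -2 → min -2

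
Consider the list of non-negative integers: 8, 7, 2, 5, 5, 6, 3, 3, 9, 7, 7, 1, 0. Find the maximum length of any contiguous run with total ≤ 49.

11

→ 8: sum 8, len 1
→ 7: sum 15, len 2
→ 2: sum 17, len 3
→ 5: sum 22, len 4
→ 5: sum 27, len 5
→ 6: sum 33, len 6
→ 3: sum 36, len 7
→ 3: sum 39, len 8
→ 9: sum 48, len 9
→ 7 (dropped 8): sum 47, len 9
→ 7 (dropped 7): sum 47, len 9
→ 1: sum 48, len 10
→ 0: sum 48, len 11
Longest length seen: 11.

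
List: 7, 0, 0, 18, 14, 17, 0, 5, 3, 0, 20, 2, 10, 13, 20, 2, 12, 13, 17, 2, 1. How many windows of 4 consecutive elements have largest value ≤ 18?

10

7 0 0 18 → max 18  ≤ 18 ✓
0 0 18 14 → max 18  ≤ 18 ✓
0 18 14 17 → max 18  ≤ 18 ✓
18 14 17 0 → max 18  ≤ 18 ✓
14 17 0 5 → max 17  ≤ 18 ✓
17 0 5 3 → max 17  ≤ 18 ✓
0 5 3 0 → max 5  ≤ 18 ✓
5 3 0 20 → max 20
3 0 20 2 → max 20
0 20 2 10 → max 20
20 2 10 13 → max 20
2 10 13 20 → max 20
10 13 20 2 → max 20
13 20 2 12 → max 20
20 2 12 13 → max 20
2 12 13 17 → max 17  ≤ 18 ✓
12 13 17 2 → max 17  ≤ 18 ✓
13 17 2 1 → max 17  ≤ 18 ✓
10 windows satisfy the condition.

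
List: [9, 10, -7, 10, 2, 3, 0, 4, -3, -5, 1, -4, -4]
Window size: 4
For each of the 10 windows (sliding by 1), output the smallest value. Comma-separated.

[9, 10, -7, 10] → min -7
[10, -7, 10, 2] → min -7
[-7, 10, 2, 3] → min -7
[10, 2, 3, 0] → min 0
[2, 3, 0, 4] → min 0
[3, 0, 4, -3] → min -3
[0, 4, -3, -5] → min -5
[4, -3, -5, 1] → min -5
[-3, -5, 1, -4] → min -5
[-5, 1, -4, -4] → min -5

-7, -7, -7, 0, 0, -3, -5, -5, -5, -5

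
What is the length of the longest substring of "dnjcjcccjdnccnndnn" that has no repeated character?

[d] len 1
[d, n] len 2
[d, n, j] len 3
[d, n, j, c] len 4
[c, j] len 2
[j, c] len 2
[c] len 1
[c] len 1
[c, j] len 2
[c, j, d] len 3
[c, j, d, n] len 4
[j, d, n, c] len 4
[c] len 1
[c, n] len 2
[n] len 1
[n, d] len 2
[d, n] len 2
[n] len 1
Longest all-distinct length: 4.

4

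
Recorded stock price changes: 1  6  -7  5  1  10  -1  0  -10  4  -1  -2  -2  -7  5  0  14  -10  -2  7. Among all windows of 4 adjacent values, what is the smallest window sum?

[1, 6, -7, 5] → sum 5
[6, -7, 5, 1] → sum 5
[-7, 5, 1, 10] → sum 9
[5, 1, 10, -1] → sum 15
[1, 10, -1, 0] → sum 10
[10, -1, 0, -10] → sum -1
[-1, 0, -10, 4] → sum -7
[0, -10, 4, -1] → sum -7
[-10, 4, -1, -2] → sum -9
[4, -1, -2, -2] → sum -1
[-1, -2, -2, -7] → sum -12
[-2, -2, -7, 5] → sum -6
[-2, -7, 5, 0] → sum -4
[-7, 5, 0, 14] → sum 12
[5, 0, 14, -10] → sum 9
[0, 14, -10, -2] → sum 2
[14, -10, -2, 7] → sum 9
Smallest of these is -12.

-12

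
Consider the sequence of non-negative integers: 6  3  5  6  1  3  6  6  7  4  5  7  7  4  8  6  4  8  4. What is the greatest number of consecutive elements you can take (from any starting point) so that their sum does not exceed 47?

10

Extend to the right; shrink from the left whenever the sum exceeds 47:
→ 6: sum 6, len 1
→ 3: sum 9, len 2
→ 5: sum 14, len 3
→ 6: sum 20, len 4
→ 1: sum 21, len 5
→ 3: sum 24, len 6
→ 6: sum 30, len 7
→ 6: sum 36, len 8
→ 7: sum 43, len 9
→ 4: sum 47, len 10
→ 5 (dropped 6): sum 46, len 10
→ 7 (dropped 3, 5): sum 45, len 9
→ 7 (dropped 6): sum 46, len 9
→ 4 (dropped 1, 3): sum 46, len 8
→ 8 (dropped 6, 6): sum 42, len 7
→ 6 (dropped 7): sum 41, len 7
→ 4: sum 45, len 8
→ 8 (dropped 4, 5): sum 44, len 7
→ 4 (dropped 7): sum 41, len 7
Longest length seen: 10.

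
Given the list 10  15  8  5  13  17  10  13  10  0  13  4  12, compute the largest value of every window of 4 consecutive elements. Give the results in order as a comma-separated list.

15, 15, 17, 17, 17, 17, 13, 13, 13, 13

(10, 15, 8, 5) → max 15
(15, 8, 5, 13) → max 15
(8, 5, 13, 17) → max 17
(5, 13, 17, 10) → max 17
(13, 17, 10, 13) → max 17
(17, 10, 13, 10) → max 17
(10, 13, 10, 0) → max 13
(13, 10, 0, 13) → max 13
(10, 0, 13, 4) → max 13
(0, 13, 4, 12) → max 13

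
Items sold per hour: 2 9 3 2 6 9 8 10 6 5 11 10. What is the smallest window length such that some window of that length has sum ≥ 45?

add 2: running sum 2 < 45
add 9: running sum 11 < 45
add 3: running sum 14 < 45
add 2: running sum 16 < 45
add 6: running sum 22 < 45
add 9: running sum 31 < 45
add 8: running sum 39 < 45
end 7: [9, 3, 2, 6, 9, 8, 10] sum 47, len 7
end 8: [9, 3, 2, 6, 9, 8, 10, 6] sum 53, len 8
end 9: [2, 6, 9, 8, 10, 6, 5] sum 46, len 7
end 10: [9, 8, 10, 6, 5, 11] sum 49, len 6
end 11: [8, 10, 6, 5, 11, 10] sum 50, len 6
Shortest qualifying length: 6.

6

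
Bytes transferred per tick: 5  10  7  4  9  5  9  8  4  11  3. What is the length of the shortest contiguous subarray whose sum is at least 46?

add 5: running sum 5 < 46
add 10: running sum 15 < 46
add 7: running sum 22 < 46
add 4: running sum 26 < 46
add 9: running sum 35 < 46
add 5: running sum 40 < 46
end 6: [5, 10, 7, 4, 9, 5, 9] sum 49, len 7
end 7: [10, 7, 4, 9, 5, 9, 8] sum 52, len 7
end 8: [7, 4, 9, 5, 9, 8, 4] sum 46, len 7
end 9: [9, 5, 9, 8, 4, 11] sum 46, len 6
end 10: [9, 5, 9, 8, 4, 11, 3] sum 49, len 7
Shortest qualifying length: 6.

6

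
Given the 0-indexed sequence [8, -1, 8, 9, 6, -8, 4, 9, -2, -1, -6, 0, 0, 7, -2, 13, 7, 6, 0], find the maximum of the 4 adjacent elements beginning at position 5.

9

Elements at indices 5..8: -8, 4, 9, -2
max(-8, 4, 9, -2) = 9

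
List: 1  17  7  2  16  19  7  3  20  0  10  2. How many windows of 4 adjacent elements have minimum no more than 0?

1 17 7 2 → min 1
17 7 2 16 → min 2
7 2 16 19 → min 2
2 16 19 7 → min 2
16 19 7 3 → min 3
19 7 3 20 → min 3
7 3 20 0 → min 0  ≤ 0 ✓
3 20 0 10 → min 0  ≤ 0 ✓
20 0 10 2 → min 0  ≤ 0 ✓
3 windows satisfy the condition.

3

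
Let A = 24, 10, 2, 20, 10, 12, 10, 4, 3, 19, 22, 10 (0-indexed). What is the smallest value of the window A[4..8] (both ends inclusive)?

Elements at indices 4..8: 10, 12, 10, 4, 3
min(10, 12, 10, 4, 3) = 3

3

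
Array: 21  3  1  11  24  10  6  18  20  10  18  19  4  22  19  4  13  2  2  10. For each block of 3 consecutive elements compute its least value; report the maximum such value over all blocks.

(21, 3, 1) → min 1
(3, 1, 11) → min 1
(1, 11, 24) → min 1
(11, 24, 10) → min 10
(24, 10, 6) → min 6
(10, 6, 18) → min 6
(6, 18, 20) → min 6
(18, 20, 10) → min 10
(20, 10, 18) → min 10
(10, 18, 19) → min 10
(18, 19, 4) → min 4
(19, 4, 22) → min 4
(4, 22, 19) → min 4
(22, 19, 4) → min 4
(19, 4, 13) → min 4
(4, 13, 2) → min 2
(13, 2, 2) → min 2
(2, 2, 10) → min 2
Maximum of these is 10.

10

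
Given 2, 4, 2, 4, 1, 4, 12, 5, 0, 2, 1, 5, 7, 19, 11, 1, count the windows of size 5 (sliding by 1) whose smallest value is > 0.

7

[2, 4, 2, 4, 1] → min 1  > 0 ✓
[4, 2, 4, 1, 4] → min 1  > 0 ✓
[2, 4, 1, 4, 12] → min 1  > 0 ✓
[4, 1, 4, 12, 5] → min 1  > 0 ✓
[1, 4, 12, 5, 0] → min 0
[4, 12, 5, 0, 2] → min 0
[12, 5, 0, 2, 1] → min 0
[5, 0, 2, 1, 5] → min 0
[0, 2, 1, 5, 7] → min 0
[2, 1, 5, 7, 19] → min 1  > 0 ✓
[1, 5, 7, 19, 11] → min 1  > 0 ✓
[5, 7, 19, 11, 1] → min 1  > 0 ✓
7 windows satisfy the condition.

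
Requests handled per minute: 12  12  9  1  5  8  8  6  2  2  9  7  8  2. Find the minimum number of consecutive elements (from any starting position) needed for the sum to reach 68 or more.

11

add 12: running sum 12 < 68
add 12: running sum 24 < 68
add 9: running sum 33 < 68
add 1: running sum 34 < 68
add 5: running sum 39 < 68
add 8: running sum 47 < 68
add 8: running sum 55 < 68
add 6: running sum 61 < 68
add 2: running sum 63 < 68
add 2: running sum 65 < 68
add 9: shortest ending here [12, 12, 9, 1, 5, 8, 8, 6, 2, 2, 9] sum 74, len 11
add 7: shortest ending here [12, 9, 1, 5, 8, 8, 6, 2, 2, 9, 7] sum 69, len 11
add 8: shortest ending here [12, 9, 1, 5, 8, 8, 6, 2, 2, 9, 7, 8] sum 77, len 12
add 2: shortest ending here [12, 9, 1, 5, 8, 8, 6, 2, 2, 9, 7, 8, 2] sum 79, len 13
Shortest qualifying length: 11.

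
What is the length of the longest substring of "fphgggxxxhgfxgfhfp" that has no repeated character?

4

[f] len 1
[f, p] len 2
[f, p, h] len 3
[f, p, h, g] len 4
[g] len 1
[g] len 1
[g, x] len 2
[x] len 1
[x] len 1
[x, h] len 2
[x, h, g] len 3
[x, h, g, f] len 4
[h, g, f, x] len 4
[f, x, g] len 3
[x, g, f] len 3
[x, g, f, h] len 4
[h, f] len 2
[h, f, p] len 3
Longest all-distinct length: 4.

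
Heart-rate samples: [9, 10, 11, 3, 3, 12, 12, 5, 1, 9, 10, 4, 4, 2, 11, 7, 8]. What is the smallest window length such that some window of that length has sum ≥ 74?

10

Extend right; whenever the sum reaches 74, record the length and shrink from the left:
add 9: running sum 9 < 74
add 10: running sum 19 < 74
add 11: running sum 30 < 74
add 3: running sum 33 < 74
add 3: running sum 36 < 74
add 12: running sum 48 < 74
add 12: running sum 60 < 74
add 5: running sum 65 < 74
add 1: running sum 66 < 74
add 9: shortest ending here [9, 10, 11, 3, 3, 12, 12, 5, 1, 9] sum 75, len 10
add 10: shortest ending here [10, 11, 3, 3, 12, 12, 5, 1, 9, 10] sum 76, len 10
add 4: shortest ending here [10, 11, 3, 3, 12, 12, 5, 1, 9, 10, 4] sum 80, len 11
add 4: shortest ending here [11, 3, 3, 12, 12, 5, 1, 9, 10, 4, 4] sum 74, len 11
add 2: shortest ending here [11, 3, 3, 12, 12, 5, 1, 9, 10, 4, 4, 2] sum 76, len 12
add 11: shortest ending here [3, 3, 12, 12, 5, 1, 9, 10, 4, 4, 2, 11] sum 76, len 12
add 7: shortest ending here [12, 12, 5, 1, 9, 10, 4, 4, 2, 11, 7] sum 77, len 11
add 8: shortest ending here [12, 12, 5, 1, 9, 10, 4, 4, 2, 11, 7, 8] sum 85, len 12
Shortest qualifying length: 10.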